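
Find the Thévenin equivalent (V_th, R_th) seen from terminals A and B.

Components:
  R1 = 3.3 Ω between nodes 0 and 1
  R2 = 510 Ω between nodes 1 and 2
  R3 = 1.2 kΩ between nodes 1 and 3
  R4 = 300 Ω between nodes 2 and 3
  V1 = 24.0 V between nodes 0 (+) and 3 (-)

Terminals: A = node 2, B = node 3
Step 1 — V_th is the open-circuit voltage V_A - V_B (nothing connected across the terminals).
Nodal analysis, taking node 3 as the 0 V reference.
Source V1 fixes V_0 = 24 V.
KCL at each unknown node (sum of currents leaving = 0; resistances in Ω):
  Node 1: (V_1 - 24)/3.3 + (V_1 - V_2)/510 + (V_1 - 0)/1200 = 0
  Node 2: (V_2 - V_1)/510 + (V_2 - 0)/300 = 0
Collecting terms (coefficients in siemens):
  0.3058·V_1 - 0.001961·V_2 = 7.273
  0.005294·V_2 - 0.001961·V_1 = 0
Determinant D = (0.3058)(0.005294) - (-0.001961)(-0.001961) = 0.001615
V_1 = [(7.273)(0.005294) - (-0.001961)(0)]/D = 23.84 V
V_2 = [(0.3058)(0) - (7.273)(-0.001961)]/D = 8.829 V
V_th = V_2 - V_3 = 8.829 - 0 = 8.829 V
Step 2 — R_th: zero the source — replace V1 by a short circuit (node 3 merges into node 0) — and find the resistance seen between A (node 2) and B (node 0).
Reduce the network between node 2 (A) and node 0 (B) by series/parallel combination:
  Rp1 = R1 ‖ R3 (parallel, both between nodes 0 and 1) = 1/(1/3.3 + 1/1200) = 3.291 Ω
  Rs1 = R2 + Rp1 (series, joined only at node 1) = 510 + 3.291 = 513.3 Ω
  Rp2 = R4 ‖ Rs1 (parallel, both between nodes 0 and 2) = 1/(1/300 + 1/513.3) = 189.3 Ω
R_th = 189.3 Ω

Final answer: V_th = 8.829 V, R_th = 189.3 Ω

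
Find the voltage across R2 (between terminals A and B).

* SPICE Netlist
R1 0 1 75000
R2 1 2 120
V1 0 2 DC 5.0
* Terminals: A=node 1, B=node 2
R1 and R2 are in series across V1 (node 0 → node 1 → node 2), and the output A–B is taken across R2, so this is a voltage divider.
Series current: I = V1/(R1 + R2) = 5/(75000 + 120) = 5/75120 = 0.00006656 A
V_R2 = I × R2 = V1 × R2/(R1 + R2) = 5 × 120/75120 = 0.007987 V

Final answer: 0.007987 V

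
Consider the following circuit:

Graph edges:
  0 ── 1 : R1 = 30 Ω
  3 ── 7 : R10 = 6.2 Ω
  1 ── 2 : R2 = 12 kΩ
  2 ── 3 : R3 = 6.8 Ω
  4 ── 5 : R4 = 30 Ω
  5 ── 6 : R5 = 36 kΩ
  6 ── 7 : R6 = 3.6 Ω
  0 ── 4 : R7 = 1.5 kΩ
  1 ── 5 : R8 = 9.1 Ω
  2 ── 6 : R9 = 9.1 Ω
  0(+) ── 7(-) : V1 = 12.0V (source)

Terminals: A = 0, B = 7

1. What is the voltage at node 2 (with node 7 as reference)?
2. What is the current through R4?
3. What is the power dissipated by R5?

Nodal analysis, taking node 7 as the 0 V reference.
Source V1 fixes V_0 = 12 V.
KCL at each unknown node (sum of currents leaving = 0; resistances in Ω):
  Node 1: (V_1 - 12)/30 + (V_1 - V_2)/12000 + (V_1 - V_5)/9.1 = 0
  Node 2: (V_2 - V_1)/12000 + (V_2 - V_3)/6.8 + (V_2 - V_6)/9.1 = 0
  Node 3: (V_3 - V_2)/6.8 + (V_3 - 0)/6.2 = 0
  Node 4: (V_4 - V_5)/30 + (V_4 - 12)/1500 = 0
  Node 5: (V_5 - V_4)/30 + (V_5 - V_6)/36000 + (V_5 - V_1)/9.1 = 0
  Node 6: (V_6 - V_5)/36000 + (V_6 - 0)/3.6 + (V_6 - V_2)/9.1 = 0
Collecting terms (coefficients in siemens):
  0.1433·V_1 - 0.00008333·V_2 - 0.1099·V_5 = 0.4
  0.257·V_2 - 0.00008333·V_1 - 0.1471·V_3 - 0.1099·V_6 = 0
  0.3083·V_3 - 0.1471·V_2 = 0
  0.034·V_4 - 0.03333·V_5 = 0.008
  0.1433·V_5 - 0.1099·V_1 - 0.03333·V_4 - 0.00002778·V_6 = 0
  0.3877·V_6 - 0.1099·V_2 - 0.00002778·V_5 = 0
Solving these 6 simultaneous equations (Gaussian elimination) gives:
  V_1 = 11.96 V, V_2 = 0.007004 V, V_3 = 0.00334 V, V_4 = 11.96 V
  V_5 = 11.96 V, V_6 = 0.002842 V
Part 1:
  Read off the nodal solution: V_2 = 0.007004 V
Part 2:
  I_R4 = (V_4 - V_5)/R4 = (11.96 - 11.96)/30 = 0.00002732 A
  Magnitude: I_R4 = 0.00002732 A
Part 3:
  I_R5 = (V_5 - V_6)/R5 = (11.96 - 0.002842)/36000 = 0.0003321 A
  P_R5 = I_R5² × R5 = (0.0003321)² × 36000 = 0.00397 W

Final answers:
1. V_2 = 0.007004 V
2. I_R4 = 2.732e-05 A
3. P_R5 = 0.00397 W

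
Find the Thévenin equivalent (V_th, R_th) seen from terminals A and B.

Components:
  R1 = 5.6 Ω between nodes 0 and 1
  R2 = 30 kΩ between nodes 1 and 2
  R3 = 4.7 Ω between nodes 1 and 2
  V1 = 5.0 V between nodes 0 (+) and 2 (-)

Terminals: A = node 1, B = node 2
Step 1 — V_th is the open-circuit voltage V_A - V_B (nothing connected across the terminals).
Nodal analysis, taking node 2 as the 0 V reference.
Source V1 fixes V_0 = 5 V.
KCL at each unknown node (sum of currents leaving = 0; resistances in Ω):
  Node 1: (V_1 - 5)/5.6 + (V_1 - 0)/30000 + (V_1 - 0)/4.7 = 0
Collecting terms: 0.3914 × V_1 = 0.8929  =>  V_1 = 2.281 V
V_th = V_1 - V_2 = 2.281 - 0 = 2.281 V
Step 2 — R_th: zero the source — replace V1 by a short circuit (node 2 merges into node 0) — and find the resistance seen between A (node 1) and B (node 0).
Reduce the network between node 1 (A) and node 0 (B) by series/parallel combination:
  Rp1 = R1 ‖ R2 ‖ R3 (parallel, all between nodes 0 and 1) = 1/(1/5.6 + 1/30000 + 1/4.7) = 2.555 Ω
R_th = 2.555 Ω

Final answer: V_th = 2.281 V, R_th = 2.555 Ω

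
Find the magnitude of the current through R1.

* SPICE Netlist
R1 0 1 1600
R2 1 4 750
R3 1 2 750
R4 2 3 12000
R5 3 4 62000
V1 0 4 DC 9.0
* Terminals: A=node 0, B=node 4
Nodal analysis, taking node 4 as the 0 V reference.
Source V1 fixes V_0 = 9 V.
KCL at each unknown node (sum of currents leaving = 0; resistances in Ω):
  Node 1: (V_1 - 9)/1600 + (V_1 - 0)/750 + (V_1 - V_2)/750 = 0
  Node 2: (V_2 - V_1)/750 + (V_2 - V_3)/12000 = 0
  Node 3: (V_3 - V_2)/12000 + (V_3 - 0)/62000 = 0
Collecting terms (coefficients in siemens):
  0.003292·V_1 - 0.001333·V_2 = 0.005625
  0.001417·V_2 - 0.001333·V_1 - 0.00008333·V_3 = 0
  0.00009946·V_3 - 0.00008333·V_2 = 0
Solving these 3 simultaneous equations (Gaussian elimination) gives:
  V_1 = 2.853 V, V_2 = 2.824 V, V_3 = 2.366 V
I_R1 = (V_0 - V_1)/R1 = (9 - 2.853)/1600 = 0.003842 A
|I_R1| = 0.003842 A

Final answer: |I_R1| = 0.003842 A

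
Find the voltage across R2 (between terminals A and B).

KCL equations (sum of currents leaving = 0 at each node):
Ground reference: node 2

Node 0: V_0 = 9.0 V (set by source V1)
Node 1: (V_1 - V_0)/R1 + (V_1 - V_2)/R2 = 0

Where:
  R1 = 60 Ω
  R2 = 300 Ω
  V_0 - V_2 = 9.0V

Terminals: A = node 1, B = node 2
R1 and R2 are in series across V1 (node 0 → node 1 → node 2), and the output A–B is taken across R2, so this is a voltage divider.
Series current: I = V1/(R1 + R2) = 9/(60 + 300) = 9/360 = 0.025 A
V_R2 = I × R2 = V1 × R2/(R1 + R2) = 9 × 300/360 = 7.5 V

Final answer: 7.5 V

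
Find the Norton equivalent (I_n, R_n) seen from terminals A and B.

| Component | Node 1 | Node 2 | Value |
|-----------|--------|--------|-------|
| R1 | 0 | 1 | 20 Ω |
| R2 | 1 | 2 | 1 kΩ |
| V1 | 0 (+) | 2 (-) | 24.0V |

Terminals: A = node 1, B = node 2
Find the Thévenin equivalent first; then I_n = V_th/R_th and R_n = R_th.
Step 1 — V_th is the open-circuit voltage V_A - V_B (nothing connected across the terminals).
Nodal analysis, taking node 2 as the 0 V reference.
Source V1 fixes V_0 = 24 V.
KCL at each unknown node (sum of currents leaving = 0; resistances in Ω):
  Node 1: (V_1 - 24)/20 + (V_1 - 0)/1000 = 0
Collecting terms: 0.051 × V_1 = 1.2  =>  V_1 = 23.53 V
V_th = V_1 - V_2 = 23.53 - 0 = 23.53 V
Step 2 — R_th: zero the source — replace V1 by a short circuit (node 2 merges into node 0) — and find the resistance seen between A (node 1) and B (node 0).
Reduce the network between node 1 (A) and node 0 (B) by series/parallel combination:
  Rp1 = R1 ‖ R2 (parallel, both between nodes 0 and 1) = 1/(1/20 + 1/1000) = 19.61 Ω
R_th = 19.61 Ω
I_n = V_th/R_th = 23.53/19.61 = 1.2 A, and R_n = R_th = 19.61 Ω

Final answer: I_n = 1.2 A, R_n = 19.61 Ω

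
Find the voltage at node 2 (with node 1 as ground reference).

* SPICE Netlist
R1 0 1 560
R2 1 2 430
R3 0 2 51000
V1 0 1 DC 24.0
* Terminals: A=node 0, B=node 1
Nodal analysis, taking node 1 as the 0 V reference.
Source V1 fixes V_0 = 24 V.
KCL at each unknown node (sum of currents leaving = 0; resistances in Ω):
  Node 2: (V_2 - 0)/430 + (V_2 - 24)/51000 = 0
Collecting terms: 0.002345 × V_2 = 0.0004706  =>  V_2 = 0.2007 V
The requested potential is V_2 = 0.2007 V.

Final answer: V_2 = 0.2007 V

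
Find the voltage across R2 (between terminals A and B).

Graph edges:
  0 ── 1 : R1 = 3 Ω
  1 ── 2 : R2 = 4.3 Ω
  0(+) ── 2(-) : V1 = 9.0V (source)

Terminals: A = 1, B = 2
R1 and R2 are in series across V1 (node 0 → node 1 → node 2), and the output A–B is taken across R2, so this is a voltage divider.
Series current: I = V1/(R1 + R2) = 9/(3 + 4.3) = 9/7.3 = 1.233 A
V_R2 = I × R2 = V1 × R2/(R1 + R2) = 9 × 4.3/7.3 = 5.301 V

Final answer: 5.301 V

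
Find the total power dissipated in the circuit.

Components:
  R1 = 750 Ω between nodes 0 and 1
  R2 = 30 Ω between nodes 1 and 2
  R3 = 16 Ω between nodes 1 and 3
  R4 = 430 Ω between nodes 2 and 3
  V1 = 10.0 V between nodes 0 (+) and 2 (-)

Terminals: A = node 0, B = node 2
Nodal analysis, taking node 2 as the 0 V reference.
Source V1 fixes V_0 = 10 V.
KCL at each unknown node (sum of currents leaving = 0; resistances in Ω):
  Node 1: (V_1 - 10)/750 + (V_1 - 0)/30 + (V_1 - V_3)/16 = 0
  Node 3: (V_3 - V_1)/16 + (V_3 - 0)/430 = 0
Collecting terms (coefficients in siemens):
  0.09717·V_1 - 0.0625·V_3 = 0.01333
  0.06483·V_3 - 0.0625·V_1 = 0
Determinant D = (0.09717)(0.06483) - (-0.0625)(-0.0625) = 0.002393
V_1 = [(0.01333)(0.06483) - (-0.0625)(0)]/D = 0.3613 V
V_3 = [(0.09717)(0) - (0.01333)(-0.0625)]/D = 0.3483 V
Power in each resistor, P = (ΔV)²/R:
  P_R1 = (10 - 0.3613)²/750 = 0.1239 W
  P_R2 = (0.3613 - 0)²/30 = 0.00435 W
  P_R3 = (0.3613 - 0.3483)²/16 = 0.0000105 W
  P_R4 = (0 - 0.3483)²/430 = 0.0002821 W
P_total = P_R1 + P_R2 + P_R3 + P_R4 = 0.1285 W

Final answer: 0.1285 W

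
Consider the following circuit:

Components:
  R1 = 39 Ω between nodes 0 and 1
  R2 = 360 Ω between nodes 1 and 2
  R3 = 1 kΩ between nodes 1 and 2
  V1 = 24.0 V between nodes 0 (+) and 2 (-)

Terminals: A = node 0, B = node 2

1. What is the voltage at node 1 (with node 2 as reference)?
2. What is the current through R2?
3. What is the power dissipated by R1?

Nodal analysis, taking node 2 as the 0 V reference.
Source V1 fixes V_0 = 24 V.
KCL at each unknown node (sum of currents leaving = 0; resistances in Ω):
  Node 1: (V_1 - 24)/39 + (V_1 - 0)/360 + (V_1 - 0)/1000 = 0
Collecting terms: 0.02942 × V_1 = 0.6154  =>  V_1 = 20.92 V
Part 1:
  Read off the nodal solution: V_1 = 20.92 V
Part 2:
  I_R2 = (V_1 - V_2)/R2 = (20.92 - 0)/360 = 0.05811 A
  Magnitude: I_R2 = 0.05811 A
Part 3:
  I_R1 = (V_0 - V_1)/R1 = (24 - 20.92)/39 = 0.07902 A
  P_R1 = I_R1² × R1 = (0.07902)² × 39 = 0.2435 W

Final answers:
1. V_1 = 20.92 V
2. I_R2 = 0.05811 A
3. P_R1 = 0.2435 W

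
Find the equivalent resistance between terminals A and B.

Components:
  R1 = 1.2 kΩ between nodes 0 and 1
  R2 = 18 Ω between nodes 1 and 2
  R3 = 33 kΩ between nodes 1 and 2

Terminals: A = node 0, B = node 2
Reduce the network between node 0 (A) and node 2 (B) by series/parallel combination:
  Rp1 = R2 ‖ R3 (parallel, both between nodes 1 and 2) = 1/(1/18 + 1/33000) = 17.99 Ω
  Rs1 = R1 + Rp1 (series, joined only at node 1) = 1200 + 17.99 = 1218 Ω
R_eq = 1.218 kΩ

Final answer: 1.218 kΩ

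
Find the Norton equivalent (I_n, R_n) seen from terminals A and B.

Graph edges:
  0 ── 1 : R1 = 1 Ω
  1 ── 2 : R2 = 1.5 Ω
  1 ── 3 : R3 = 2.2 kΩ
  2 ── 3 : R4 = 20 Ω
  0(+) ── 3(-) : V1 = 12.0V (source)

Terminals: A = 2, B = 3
Find the Thévenin equivalent first; then I_n = V_th/R_th and R_n = R_th.
Step 1 — V_th is the open-circuit voltage V_A - V_B (nothing connected across the terminals).
Nodal analysis, taking node 3 as the 0 V reference.
Source V1 fixes V_0 = 12 V.
KCL at each unknown node (sum of currents leaving = 0; resistances in Ω):
  Node 1: (V_1 - 12)/1 + (V_1 - V_2)/1.5 + (V_1 - 0)/2200 = 0
  Node 2: (V_2 - V_1)/1.5 + (V_2 - 0)/20 = 0
Collecting terms (coefficients in siemens):
  1.667·V_1 - 0.6667·V_2 = 12
  0.7167·V_2 - 0.6667·V_1 = 0
Determinant D = (1.667)(0.7167) - (-0.6667)(-0.6667) = 0.7503
V_1 = [(12)(0.7167) - (-0.6667)(0)]/D = 11.46 V
V_2 = [(1.667)(0) - (12)(-0.6667)]/D = 10.66 V
V_th = V_2 - V_3 = 10.66 - 0 = 10.66 V
Step 2 — R_th: zero the source — replace V1 by a short circuit (node 3 merges into node 0) — and find the resistance seen between A (node 2) and B (node 0).
Reduce the network between node 2 (A) and node 0 (B) by series/parallel combination:
  Rp1 = R1 ‖ R3 (parallel, both between nodes 0 and 1) = 1/(1/1 + 1/2200) = 0.9995 Ω
  Rs1 = R2 + Rp1 (series, joined only at node 1) = 1.5 + 0.9995 = 2.5 Ω
  Rp2 = R4 ‖ Rs1 (parallel, both between nodes 0 and 2) = 1/(1/20 + 1/2.5) = 2.222 Ω
R_th = 2.222 Ω
I_n = V_th/R_th = 10.66/2.222 = 4.799 A, and R_n = R_th = 2.222 Ω

Final answer: I_n = 4.799 A, R_n = 2.222 Ω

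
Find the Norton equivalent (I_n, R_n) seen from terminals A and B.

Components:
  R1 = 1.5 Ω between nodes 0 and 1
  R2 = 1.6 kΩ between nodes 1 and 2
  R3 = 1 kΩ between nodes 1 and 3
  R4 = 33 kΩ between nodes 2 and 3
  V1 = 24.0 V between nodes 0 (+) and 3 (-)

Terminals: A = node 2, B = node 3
Find the Thévenin equivalent first; then I_n = V_th/R_th and R_n = R_th.
Step 1 — V_th is the open-circuit voltage V_A - V_B (nothing connected across the terminals).
Nodal analysis, taking node 3 as the 0 V reference.
Source V1 fixes V_0 = 24 V.
KCL at each unknown node (sum of currents leaving = 0; resistances in Ω):
  Node 1: (V_1 - 24)/1.5 + (V_1 - V_2)/1600 + (V_1 - 0)/1000 = 0
  Node 2: (V_2 - V_1)/1600 + (V_2 - 0)/33000 = 0
Collecting terms (coefficients in siemens):
  0.6683·V_1 - 0.000625·V_2 = 16
  0.0006553·V_2 - 0.000625·V_1 = 0
Determinant D = (0.6683)(0.0006553) - (-0.000625)(-0.000625) = 0.0004375
V_1 = [(16)(0.0006553) - (-0.000625)(0)]/D = 23.96 V
V_2 = [(0.6683)(0) - (16)(-0.000625)]/D = 22.85 V
V_th = V_2 - V_3 = 22.85 - 0 = 22.85 V
Step 2 — R_th: zero the source — replace V1 by a short circuit (node 3 merges into node 0) — and find the resistance seen between A (node 2) and B (node 0).
Reduce the network between node 2 (A) and node 0 (B) by series/parallel combination:
  Rp1 = R1 ‖ R3 (parallel, both between nodes 0 and 1) = 1/(1/1.5 + 1/1000) = 1.498 Ω
  Rs1 = R2 + Rp1 (series, joined only at node 1) = 1600 + 1.498 = 1601 Ω
  Rp2 = R4 ‖ Rs1 (parallel, both between nodes 0 and 2) = 1/(1/33000 + 1/1601) = 1527 Ω
R_th = 1.527 kΩ
I_n = V_th/R_th = 22.85/1527 = 0.01496 A, and R_n = R_th = 1.527 kΩ

Final answer: I_n = 0.01496 A, R_n = 1.527 kΩ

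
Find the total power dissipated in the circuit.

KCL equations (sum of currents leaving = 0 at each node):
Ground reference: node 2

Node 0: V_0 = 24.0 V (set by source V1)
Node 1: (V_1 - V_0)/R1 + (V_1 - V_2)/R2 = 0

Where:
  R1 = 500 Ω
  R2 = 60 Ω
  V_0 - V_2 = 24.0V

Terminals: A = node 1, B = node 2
Nodal analysis, taking node 2 as the 0 V reference.
Source V1 fixes V_0 = 24 V.
KCL at each unknown node (sum of currents leaving = 0; resistances in Ω):
  Node 1: (V_1 - 24)/500 + (V_1 - 0)/60 = 0
Collecting terms: 0.01867 × V_1 = 0.048  =>  V_1 = 2.571 V
Power in each resistor, P = (ΔV)²/R:
  P_R1 = (24 - 2.571)²/500 = 0.9184 W
  P_R2 = (2.571 - 0)²/60 = 0.1102 W
P_total = P_R1 + P_R2 = 1.029 W

Final answer: 1.029 W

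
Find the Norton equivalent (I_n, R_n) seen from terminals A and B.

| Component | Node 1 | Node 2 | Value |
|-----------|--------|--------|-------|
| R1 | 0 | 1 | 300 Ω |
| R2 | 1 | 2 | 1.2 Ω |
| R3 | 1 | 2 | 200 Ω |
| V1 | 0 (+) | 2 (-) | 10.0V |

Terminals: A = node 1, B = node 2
Find the Thévenin equivalent first; then I_n = V_th/R_th and R_n = R_th.
Step 1 — V_th is the open-circuit voltage V_A - V_B (nothing connected across the terminals).
Nodal analysis, taking node 2 as the 0 V reference.
Source V1 fixes V_0 = 10 V.
KCL at each unknown node (sum of currents leaving = 0; resistances in Ω):
  Node 1: (V_1 - 10)/300 + (V_1 - 0)/1.2 + (V_1 - 0)/200 = 0
Collecting terms: 0.8417 × V_1 = 0.03333  =>  V_1 = 0.0396 V
V_th = V_1 - V_2 = 0.0396 - 0 = 0.0396 V
Step 2 — R_th: zero the source — replace V1 by a short circuit (node 2 merges into node 0) — and find the resistance seen between A (node 1) and B (node 0).
Reduce the network between node 1 (A) and node 0 (B) by series/parallel combination:
  Rp1 = R1 ‖ R2 ‖ R3 (parallel, all between nodes 0 and 1) = 1/(1/300 + 1/1.2 + 1/200) = 1.188 Ω
R_th = 1.188 Ω
I_n = V_th/R_th = 0.0396/1.188 = 0.03333 A, and R_n = R_th = 1.188 Ω

Final answer: I_n = 0.03333 A, R_n = 1.188 Ω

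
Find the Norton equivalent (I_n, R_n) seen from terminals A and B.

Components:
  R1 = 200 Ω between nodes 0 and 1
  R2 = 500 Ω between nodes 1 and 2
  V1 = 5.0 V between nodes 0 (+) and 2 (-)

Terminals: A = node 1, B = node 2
Find the Thévenin equivalent first; then I_n = V_th/R_th and R_n = R_th.
Step 1 — V_th is the open-circuit voltage V_A - V_B (nothing connected across the terminals).
Nodal analysis, taking node 2 as the 0 V reference.
Source V1 fixes V_0 = 5 V.
KCL at each unknown node (sum of currents leaving = 0; resistances in Ω):
  Node 1: (V_1 - 5)/200 + (V_1 - 0)/500 = 0
Collecting terms: 0.007 × V_1 = 0.025  =>  V_1 = 3.571 V
V_th = V_1 - V_2 = 3.571 - 0 = 3.571 V
Step 2 — R_th: zero the source — replace V1 by a short circuit (node 2 merges into node 0) — and find the resistance seen between A (node 1) and B (node 0).
Reduce the network between node 1 (A) and node 0 (B) by series/parallel combination:
  Rp1 = R1 ‖ R2 (parallel, both between nodes 0 and 1) = 1/(1/200 + 1/500) = 142.9 Ω
R_th = 142.9 Ω
I_n = V_th/R_th = 3.571/142.9 = 0.025 A, and R_n = R_th = 142.9 Ω

Final answer: I_n = 0.025 A, R_n = 142.9 Ω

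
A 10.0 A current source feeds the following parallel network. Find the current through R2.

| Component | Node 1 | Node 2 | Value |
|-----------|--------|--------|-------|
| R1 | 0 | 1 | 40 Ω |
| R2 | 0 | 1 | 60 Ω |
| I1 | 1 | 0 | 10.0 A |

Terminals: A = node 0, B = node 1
All resistors sit directly between nodes 0 and 1, so they are in parallel and share one voltage V; the full source current 10 A splits among them.
1/R_par = 1/40 + 1/60 = 0.04167 S  =>  R_par = 24 Ω
V = I × R_par = 10 × 24 = 240 V
I_R2 = V/R2 = 240/60 = 4 A

Final answer: 4 A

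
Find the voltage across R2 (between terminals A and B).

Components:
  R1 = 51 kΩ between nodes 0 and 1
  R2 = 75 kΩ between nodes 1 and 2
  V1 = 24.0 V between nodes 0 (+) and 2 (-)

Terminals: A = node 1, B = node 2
R1 and R2 are in series across V1 (node 0 → node 1 → node 2), and the output A–B is taken across R2, so this is a voltage divider.
Series current: I = V1/(R1 + R2) = 24/(51000 + 75000) = 24/126000 = 0.0001905 A
V_R2 = I × R2 = V1 × R2/(R1 + R2) = 24 × 75000/126000 = 14.29 V

Final answer: 14.29 V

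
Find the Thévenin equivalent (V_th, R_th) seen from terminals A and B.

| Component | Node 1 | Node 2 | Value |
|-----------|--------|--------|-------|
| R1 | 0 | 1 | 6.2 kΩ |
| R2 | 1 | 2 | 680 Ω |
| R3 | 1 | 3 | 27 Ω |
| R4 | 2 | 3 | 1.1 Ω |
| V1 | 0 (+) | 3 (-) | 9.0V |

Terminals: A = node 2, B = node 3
Step 1 — V_th is the open-circuit voltage V_A - V_B (nothing connected across the terminals).
Nodal analysis, taking node 3 as the 0 V reference.
Source V1 fixes V_0 = 9 V.
KCL at each unknown node (sum of currents leaving = 0; resistances in Ω):
  Node 1: (V_1 - 9)/6200 + (V_1 - V_2)/680 + (V_1 - 0)/27 = 0
  Node 2: (V_2 - V_1)/680 + (V_2 - 0)/1.1 = 0
Collecting terms (coefficients in siemens):
  0.03867·V_1 - 0.001471·V_2 = 0.001452
  0.9106·V_2 - 0.001471·V_1 = 0
Determinant D = (0.03867)(0.9106) - (-0.001471)(-0.001471) = 0.03521
V_1 = [(0.001452)(0.9106) - (-0.001471)(0)]/D = 0.03754 V
V_2 = [(0.03867)(0) - (0.001452)(-0.001471)]/D = 0.00006063 V
V_th = V_2 - V_3 = 0.00006063 - 0 = 0.00006063 V
Step 2 — R_th: zero the source — replace V1 by a short circuit (node 3 merges into node 0) — and find the resistance seen between A (node 2) and B (node 0).
Reduce the network between node 2 (A) and node 0 (B) by series/parallel combination:
  Rp1 = R1 ‖ R3 (parallel, both between nodes 0 and 1) = 1/(1/6200 + 1/27) = 26.88 Ω
  Rs1 = R2 + Rp1 (series, joined only at node 1) = 680 + 26.88 = 706.9 Ω
  Rp2 = R4 ‖ Rs1 (parallel, both between nodes 0 and 2) = 1/(1/1.1 + 1/706.9) = 1.098 Ω
R_th = 1.098 Ω

Final answer: V_th = 6.063e-05 V, R_th = 1.098 Ω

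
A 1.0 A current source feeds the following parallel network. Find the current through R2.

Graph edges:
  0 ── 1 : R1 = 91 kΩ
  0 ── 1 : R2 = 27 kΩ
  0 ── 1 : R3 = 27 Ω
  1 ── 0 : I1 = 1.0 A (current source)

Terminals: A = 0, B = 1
All resistors sit directly between nodes 0 and 1, so they are in parallel and share one voltage V; the full source current 1 A splits among them.
1/R_par = 1/91000 + 1/27000 + 1/27 = 0.03709 S  =>  R_par = 26.97 Ω
V = I × R_par = 1 × 26.97 = 26.97 V
I_R2 = V/R2 = 26.97/27000 = 0.0009987 A

Final answer: 0.0009987 A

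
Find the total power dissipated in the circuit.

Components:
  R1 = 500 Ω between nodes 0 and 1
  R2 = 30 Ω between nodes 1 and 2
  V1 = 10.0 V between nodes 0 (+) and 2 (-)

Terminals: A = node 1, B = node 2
Nodal analysis, taking node 2 as the 0 V reference.
Source V1 fixes V_0 = 10 V.
KCL at each unknown node (sum of currents leaving = 0; resistances in Ω):
  Node 1: (V_1 - 10)/500 + (V_1 - 0)/30 = 0
Collecting terms: 0.03533 × V_1 = 0.02  =>  V_1 = 0.566 V
Power in each resistor, P = (ΔV)²/R:
  P_R1 = (10 - 0.566)²/500 = 0.178 W
  P_R2 = (0.566 - 0)²/30 = 0.01068 W
P_total = P_R1 + P_R2 = 0.1887 W

Final answer: 0.1887 W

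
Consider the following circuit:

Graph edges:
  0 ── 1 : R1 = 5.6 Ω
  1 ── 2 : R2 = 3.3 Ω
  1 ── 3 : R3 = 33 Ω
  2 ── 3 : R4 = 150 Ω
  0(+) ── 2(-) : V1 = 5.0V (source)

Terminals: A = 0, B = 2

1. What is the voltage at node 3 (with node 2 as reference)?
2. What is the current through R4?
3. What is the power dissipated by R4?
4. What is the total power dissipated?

Nodal analysis, taking node 2 as the 0 V reference.
Source V1 fixes V_0 = 5 V.
KCL at each unknown node (sum of currents leaving = 0; resistances in Ω):
  Node 1: (V_1 - 5)/5.6 + (V_1 - 0)/3.3 + (V_1 - V_3)/33 = 0
  Node 3: (V_3 - V_1)/33 + (V_3 - 0)/150 = 0
Collecting terms (coefficients in siemens):
  0.5119·V_1 - 0.0303·V_3 = 0.8929
  0.03697·V_3 - 0.0303·V_1 = 0
Determinant D = (0.5119)(0.03697) - (-0.0303)(-0.0303) = 0.01801
V_1 = [(0.8929)(0.03697) - (-0.0303)(0)]/D = 1.833 V
V_3 = [(0.5119)(0) - (0.8929)(-0.0303)]/D = 1.503 V
Part 1:
  Read off the nodal solution: V_3 = 1.503 V
Part 2:
  I_R4 = (V_2 - V_3)/R4 = (0 - 1.503)/150 = -0.01002 A
  Magnitude: I_R4 = 0.01002 A
Part 3:
  I_R4 = (V_2 - V_3)/R4 = (0 - 1.503)/150 = -0.01002 A
  P_R4 = I_R4² × R4 = (-0.01002)² × 150 = 0.01505 W
Part 4:
  Power in each resistor, P = (ΔV)²/R:
    P_R1 = (5 - 1.833)²/5.6 = 1.791 W
    P_R2 = (1.833 - 0)²/3.3 = 1.018 W
    P_R3 = (1.833 - 1.503)²/33 = 0.003311 W
    P_R4 = (0 - 1.503)²/150 = 0.01505 W
  P_total = P_R1 + P_R2 + P_R3 + P_R4 = 2.828 W

Final answers:
1. V_3 = 1.503 V
2. I_R4 = 0.01002 A
3. P_R4 = 0.01505 W
4. P_total = 2.828 W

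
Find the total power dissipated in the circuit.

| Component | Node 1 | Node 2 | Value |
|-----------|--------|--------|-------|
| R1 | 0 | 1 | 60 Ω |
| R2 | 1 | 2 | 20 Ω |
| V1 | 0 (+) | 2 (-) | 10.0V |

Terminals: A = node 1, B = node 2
Nodal analysis, taking node 2 as the 0 V reference.
Source V1 fixes V_0 = 10 V.
KCL at each unknown node (sum of currents leaving = 0; resistances in Ω):
  Node 1: (V_1 - 10)/60 + (V_1 - 0)/20 = 0
Collecting terms: 0.06667 × V_1 = 0.1667  =>  V_1 = 2.5 V
Power in each resistor, P = (ΔV)²/R:
  P_R1 = (10 - 2.5)²/60 = 0.9375 W
  P_R2 = (2.5 - 0)²/20 = 0.3125 W
P_total = P_R1 + P_R2 = 1.25 W

Final answer: 1.25 W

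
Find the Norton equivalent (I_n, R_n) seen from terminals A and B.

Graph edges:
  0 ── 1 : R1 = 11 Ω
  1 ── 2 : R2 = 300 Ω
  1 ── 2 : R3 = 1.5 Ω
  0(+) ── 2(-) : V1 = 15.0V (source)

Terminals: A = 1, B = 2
Find the Thévenin equivalent first; then I_n = V_th/R_th and R_n = R_th.
Step 1 — V_th is the open-circuit voltage V_A - V_B (nothing connected across the terminals).
Nodal analysis, taking node 2 as the 0 V reference.
Source V1 fixes V_0 = 15 V.
KCL at each unknown node (sum of currents leaving = 0; resistances in Ω):
  Node 1: (V_1 - 15)/11 + (V_1 - 0)/300 + (V_1 - 0)/1.5 = 0
Collecting terms: 0.7609 × V_1 = 1.364  =>  V_1 = 1.792 V
V_th = V_1 - V_2 = 1.792 - 0 = 1.792 V
Step 2 — R_th: zero the source — replace V1 by a short circuit (node 2 merges into node 0) — and find the resistance seen between A (node 1) and B (node 0).
Reduce the network between node 1 (A) and node 0 (B) by series/parallel combination:
  Rp1 = R1 ‖ R2 ‖ R3 (parallel, all between nodes 0 and 1) = 1/(1/11 + 1/300 + 1/1.5) = 1.314 Ω
R_th = 1.314 Ω
I_n = V_th/R_th = 1.792/1.314 = 1.364 A, and R_n = R_th = 1.314 Ω

Final answer: I_n = 1.364 A, R_n = 1.314 Ω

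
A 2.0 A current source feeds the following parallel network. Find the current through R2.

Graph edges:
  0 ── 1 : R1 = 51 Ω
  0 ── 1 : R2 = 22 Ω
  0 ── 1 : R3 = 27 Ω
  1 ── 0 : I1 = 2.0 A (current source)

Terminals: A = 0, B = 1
All resistors sit directly between nodes 0 and 1, so they are in parallel and share one voltage V; the full source current 2 A splits among them.
1/R_par = 1/51 + 1/22 + 1/27 = 0.1021 S  =>  R_par = 9.794 Ω
V = I × R_par = 2 × 9.794 = 19.59 V
I_R2 = V/R2 = 19.59/22 = 0.8904 A

Final answer: 0.8904 A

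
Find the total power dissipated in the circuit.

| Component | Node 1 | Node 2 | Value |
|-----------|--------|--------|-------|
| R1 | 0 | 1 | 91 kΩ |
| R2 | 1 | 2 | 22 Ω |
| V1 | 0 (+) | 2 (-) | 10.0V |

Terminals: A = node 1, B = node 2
Nodal analysis, taking node 2 as the 0 V reference.
Source V1 fixes V_0 = 10 V.
KCL at each unknown node (sum of currents leaving = 0; resistances in Ω):
  Node 1: (V_1 - 10)/91000 + (V_1 - 0)/22 = 0
Collecting terms: 0.04547 × V_1 = 0.0001099  =>  V_1 = 0.002417 V
Power in each resistor, P = (ΔV)²/R:
  P_R1 = (10 - 0.002417)²/91000 = 0.001098 W
  P_R2 = (0.002417 - 0)²/22 = 0.0000002655 W
P_total = P_R1 + P_R2 = 0.001099 W

Final answer: 0.001099 W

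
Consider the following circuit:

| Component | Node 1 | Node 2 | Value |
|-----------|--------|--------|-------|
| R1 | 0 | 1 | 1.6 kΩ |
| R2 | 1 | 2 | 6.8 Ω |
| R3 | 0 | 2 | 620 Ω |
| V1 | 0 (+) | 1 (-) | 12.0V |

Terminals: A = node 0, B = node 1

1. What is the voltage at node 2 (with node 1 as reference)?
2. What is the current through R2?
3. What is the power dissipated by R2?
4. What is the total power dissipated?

Nodal analysis, taking node 1 as the 0 V reference.
Source V1 fixes V_0 = 12 V.
KCL at each unknown node (sum of currents leaving = 0; resistances in Ω):
  Node 2: (V_2 - 0)/6.8 + (V_2 - 12)/620 = 0
Collecting terms: 0.1487 × V_2 = 0.01935  =>  V_2 = 0.1302 V
Part 1:
  Read off the nodal solution: V_2 = 0.1302 V
Part 2:
  I_R2 = (V_1 - V_2)/R2 = (0 - 0.1302)/6.8 = -0.01914 A
  Magnitude: I_R2 = 0.01914 A
Part 3:
  I_R2 = (V_1 - V_2)/R2 = (0 - 0.1302)/6.8 = -0.01914 A
  P_R2 = I_R2² × R2 = (-0.01914)² × 6.8 = 0.002492 W
Part 4:
  Power in each resistor, P = (ΔV)²/R:
    P_R1 = (12 - 0)²/1600 = 0.09 W
    P_R2 = (0 - 0.1302)²/6.8 = 0.002492 W
    P_R3 = (12 - 0.1302)²/620 = 0.2272 W
  P_total = P_R1 + P_R2 + P_R3 = 0.3197 W

Final answers:
1. V_2 = 0.1302 V
2. I_R2 = 0.01914 A
3. P_R2 = 0.002492 W
4. P_total = 0.3197 W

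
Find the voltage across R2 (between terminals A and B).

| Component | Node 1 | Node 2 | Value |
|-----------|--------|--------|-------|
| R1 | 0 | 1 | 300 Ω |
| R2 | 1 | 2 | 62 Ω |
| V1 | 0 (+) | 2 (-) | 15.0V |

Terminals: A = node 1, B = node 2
R1 and R2 are in series across V1 (node 0 → node 1 → node 2), and the output A–B is taken across R2, so this is a voltage divider.
Series current: I = V1/(R1 + R2) = 15/(300 + 62) = 15/362 = 0.04144 A
V_R2 = I × R2 = V1 × R2/(R1 + R2) = 15 × 62/362 = 2.569 V

Final answer: 2.569 V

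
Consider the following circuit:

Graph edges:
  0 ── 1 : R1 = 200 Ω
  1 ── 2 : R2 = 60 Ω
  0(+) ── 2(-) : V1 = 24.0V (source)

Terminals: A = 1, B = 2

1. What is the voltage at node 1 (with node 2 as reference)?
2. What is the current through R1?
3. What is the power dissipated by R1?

Nodal analysis, taking node 2 as the 0 V reference.
Source V1 fixes V_0 = 24 V.
KCL at each unknown node (sum of currents leaving = 0; resistances in Ω):
  Node 1: (V_1 - 24)/200 + (V_1 - 0)/60 = 0
Collecting terms: 0.02167 × V_1 = 0.12  =>  V_1 = 5.538 V
Part 1:
  Read off the nodal solution: V_1 = 5.538 V
Part 2:
  I_R1 = (V_0 - V_1)/R1 = (24 - 5.538)/200 = 0.09231 A
  Magnitude: I_R1 = 0.09231 A
Part 3:
  I_R1 = (V_0 - V_1)/R1 = (24 - 5.538)/200 = 0.09231 A
  P_R1 = I_R1² × R1 = (0.09231)² × 200 = 1.704 W

Final answers:
1. V_1 = 5.538 V
2. I_R1 = 0.09231 A
3. P_R1 = 1.704 W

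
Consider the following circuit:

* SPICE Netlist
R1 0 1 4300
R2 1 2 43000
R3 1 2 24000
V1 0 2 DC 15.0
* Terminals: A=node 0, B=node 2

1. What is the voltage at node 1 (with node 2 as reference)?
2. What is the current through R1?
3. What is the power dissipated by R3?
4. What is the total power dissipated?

Nodal analysis, taking node 2 as the 0 V reference.
Source V1 fixes V_0 = 15 V.
KCL at each unknown node (sum of currents leaving = 0; resistances in Ω):
  Node 1: (V_1 - 15)/4300 + (V_1 - 0)/43000 + (V_1 - 0)/24000 = 0
Collecting terms: 0.0002975 × V_1 = 0.003488  =>  V_1 = 11.73 V
Part 1:
  Read off the nodal solution: V_1 = 11.73 V
Part 2:
  I_R1 = (V_0 - V_1)/R1 = (15 - 11.73)/4300 = 0.0007613 A
  Magnitude: I_R1 = 0.0007613 A
Part 3:
  I_R3 = (V_1 - V_2)/R3 = (11.73 - 0)/24000 = 0.0004886 A
  P_R3 = I_R3² × R3 = (0.0004886)² × 24000 = 0.00573 W
Part 4:
  Power in each resistor, P = (ΔV)²/R:
    P_R1 = (15 - 11.73)²/4300 = 0.002492 W
    P_R2 = (11.73 - 0)²/43000 = 0.003198 W
    P_R3 = (11.73 - 0)²/24000 = 0.00573 W
  P_total = P_R1 + P_R2 + P_R3 = 0.01142 W

Final answers:
1. V_1 = 11.73 V
2. I_R1 = 0.0007613 A
3. P_R3 = 0.00573 W
4. P_total = 0.01142 W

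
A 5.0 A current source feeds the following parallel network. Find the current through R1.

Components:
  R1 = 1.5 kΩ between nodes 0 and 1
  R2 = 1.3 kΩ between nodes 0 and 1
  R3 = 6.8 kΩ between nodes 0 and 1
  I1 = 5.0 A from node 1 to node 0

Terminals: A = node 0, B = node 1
All resistors sit directly between nodes 0 and 1, so they are in parallel and share one voltage V; the full source current 5 A splits among them.
1/R_par = 1/1500 + 1/1300 + 1/6800 = 0.001583 S  =>  R_par = 631.7 Ω
V = I × R_par = 5 × 631.7 = 3159 V
I_R1 = V/R1 = 3159/1500 = 2.106 A

Final answer: 2.106 A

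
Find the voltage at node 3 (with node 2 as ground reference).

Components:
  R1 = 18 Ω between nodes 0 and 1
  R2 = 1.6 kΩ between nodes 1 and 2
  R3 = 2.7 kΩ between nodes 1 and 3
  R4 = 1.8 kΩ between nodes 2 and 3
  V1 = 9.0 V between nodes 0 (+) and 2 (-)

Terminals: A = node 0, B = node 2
Nodal analysis, taking node 2 as the 0 V reference.
Source V1 fixes V_0 = 9 V.
KCL at each unknown node (sum of currents leaving = 0; resistances in Ω):
  Node 1: (V_1 - 9)/18 + (V_1 - 0)/1600 + (V_1 - V_3)/2700 = 0
  Node 3: (V_3 - V_1)/2700 + (V_3 - 0)/1800 = 0
Collecting terms (coefficients in siemens):
  0.05655·V_1 - 0.0003704·V_3 = 0.5
  0.0009259·V_3 - 0.0003704·V_1 = 0
Determinant D = (0.05655)(0.0009259) - (-0.0003704)(-0.0003704) = 0.00005222
V_1 = [(0.5)(0.0009259) - (-0.0003704)(0)]/D = 8.865 V
V_3 = [(0.05655)(0) - (0.5)(-0.0003704)]/D = 3.546 V
The requested potential is V_3 = 3.546 V.

Final answer: V_3 = 3.546 V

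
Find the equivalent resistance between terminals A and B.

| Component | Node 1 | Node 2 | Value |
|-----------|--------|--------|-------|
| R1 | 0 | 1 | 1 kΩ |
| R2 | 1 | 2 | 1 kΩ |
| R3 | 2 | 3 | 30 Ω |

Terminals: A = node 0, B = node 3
Reduce the network between node 0 (A) and node 3 (B) by series/parallel combination:
  Rs1 = R1 + R2 (series, joined only at node 1) = 1000 + 1000 = 2000 Ω
  Rs2 = R3 + Rs1 (series, joined only at node 2) = 30 + 2000 = 2030 Ω
R_eq = 2.03 kΩ

Final answer: 2.03 kΩ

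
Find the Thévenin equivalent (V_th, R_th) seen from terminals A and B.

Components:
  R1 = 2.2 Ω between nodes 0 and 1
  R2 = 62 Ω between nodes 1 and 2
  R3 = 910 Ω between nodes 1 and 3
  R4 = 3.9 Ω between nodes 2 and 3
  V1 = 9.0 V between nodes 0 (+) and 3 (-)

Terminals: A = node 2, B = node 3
Step 1 — V_th is the open-circuit voltage V_A - V_B (nothing connected across the terminals).
Nodal analysis, taking node 3 as the 0 V reference.
Source V1 fixes V_0 = 9 V.
KCL at each unknown node (sum of currents leaving = 0; resistances in Ω):
  Node 1: (V_1 - 9)/2.2 + (V_1 - V_2)/62 + (V_1 - 0)/910 = 0
  Node 2: (V_2 - V_1)/62 + (V_2 - 0)/3.9 = 0
Collecting terms (coefficients in siemens):
  0.4718·V_1 - 0.01613·V_2 = 4.091
  0.2725·V_2 - 0.01613·V_1 = 0
Determinant D = (0.4718)(0.2725) - (-0.01613)(-0.01613) = 0.1283
V_1 = [(4.091)(0.2725) - (-0.01613)(0)]/D = 8.689 V
V_2 = [(0.4718)(0) - (4.091)(-0.01613)]/D = 0.5142 V
V_th = V_2 - V_3 = 0.5142 - 0 = 0.5142 V
Step 2 — R_th: zero the source — replace V1 by a short circuit (node 3 merges into node 0) — and find the resistance seen between A (node 2) and B (node 0).
Reduce the network between node 2 (A) and node 0 (B) by series/parallel combination:
  Rp1 = R1 ‖ R3 (parallel, both between nodes 0 and 1) = 1/(1/2.2 + 1/910) = 2.195 Ω
  Rs1 = R2 + Rp1 (series, joined only at node 1) = 62 + 2.195 = 64.19 Ω
  Rp2 = R4 ‖ Rs1 (parallel, both between nodes 0 and 2) = 1/(1/3.9 + 1/64.19) = 3.677 Ω
R_th = 3.677 Ω

Final answer: V_th = 0.5142 V, R_th = 3.677 Ω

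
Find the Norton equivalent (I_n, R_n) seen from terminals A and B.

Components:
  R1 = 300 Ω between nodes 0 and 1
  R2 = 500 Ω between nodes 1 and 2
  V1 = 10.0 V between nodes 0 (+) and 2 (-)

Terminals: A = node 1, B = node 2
Find the Thévenin equivalent first; then I_n = V_th/R_th and R_n = R_th.
Step 1 — V_th is the open-circuit voltage V_A - V_B (nothing connected across the terminals).
Nodal analysis, taking node 2 as the 0 V reference.
Source V1 fixes V_0 = 10 V.
KCL at each unknown node (sum of currents leaving = 0; resistances in Ω):
  Node 1: (V_1 - 10)/300 + (V_1 - 0)/500 = 0
Collecting terms: 0.005333 × V_1 = 0.03333  =>  V_1 = 6.25 V
V_th = V_1 - V_2 = 6.25 - 0 = 6.25 V
Step 2 — R_th: zero the source — replace V1 by a short circuit (node 2 merges into node 0) — and find the resistance seen between A (node 1) and B (node 0).
Reduce the network between node 1 (A) and node 0 (B) by series/parallel combination:
  Rp1 = R1 ‖ R2 (parallel, both between nodes 0 and 1) = 1/(1/300 + 1/500) = 187.5 Ω
R_th = 187.5 Ω
I_n = V_th/R_th = 6.25/187.5 = 0.03333 A, and R_n = R_th = 187.5 Ω

Final answer: I_n = 0.03333 A, R_n = 187.5 Ω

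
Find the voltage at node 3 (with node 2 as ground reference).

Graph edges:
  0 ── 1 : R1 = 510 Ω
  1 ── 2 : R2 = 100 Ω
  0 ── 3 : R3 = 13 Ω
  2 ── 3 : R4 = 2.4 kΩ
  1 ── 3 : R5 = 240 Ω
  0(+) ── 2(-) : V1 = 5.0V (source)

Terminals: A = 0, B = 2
Nodal analysis, taking node 2 as the 0 V reference.
Source V1 fixes V_0 = 5 V.
KCL at each unknown node (sum of currents leaving = 0; resistances in Ω):
  Node 1: (V_1 - 5)/510 + (V_1 - 0)/100 + (V_1 - V_3)/240 = 0
  Node 3: (V_3 - 5)/13 + (V_3 - 0)/2400 + (V_3 - V_1)/240 = 0
Collecting terms (coefficients in siemens):
  0.01613·V_1 - 0.004167·V_3 = 0.009804
  0.08151·V_3 - 0.004167·V_1 = 0.3846
Determinant D = (0.01613)(0.08151) - (-0.004167)(-0.004167) = 0.001297
V_1 = [(0.009804)(0.08151) - (-0.004167)(0.3846)]/D = 1.852 V
V_3 = [(0.01613)(0.3846) - (0.009804)(-0.004167)]/D = 4.813 V
The requested potential is V_3 = 4.813 V.

Final answer: V_3 = 4.813 V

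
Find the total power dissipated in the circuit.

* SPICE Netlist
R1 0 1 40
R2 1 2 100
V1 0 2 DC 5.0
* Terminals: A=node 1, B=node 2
Nodal analysis, taking node 2 as the 0 V reference.
Source V1 fixes V_0 = 5 V.
KCL at each unknown node (sum of currents leaving = 0; resistances in Ω):
  Node 1: (V_1 - 5)/40 + (V_1 - 0)/100 = 0
Collecting terms: 0.035 × V_1 = 0.125  =>  V_1 = 3.571 V
Power in each resistor, P = (ΔV)²/R:
  P_R1 = (5 - 3.571)²/40 = 0.05102 W
  P_R2 = (3.571 - 0)²/100 = 0.1276 W
P_total = P_R1 + P_R2 = 0.1786 W

Final answer: 0.1786 W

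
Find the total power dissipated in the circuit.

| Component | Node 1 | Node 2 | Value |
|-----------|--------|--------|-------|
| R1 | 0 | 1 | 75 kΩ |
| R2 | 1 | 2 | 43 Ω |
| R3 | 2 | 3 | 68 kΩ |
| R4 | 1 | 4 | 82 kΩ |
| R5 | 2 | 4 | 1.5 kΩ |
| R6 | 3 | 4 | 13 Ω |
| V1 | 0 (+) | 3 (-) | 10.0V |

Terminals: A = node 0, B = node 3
Nodal analysis, taking node 3 as the 0 V reference.
Source V1 fixes V_0 = 10 V.
KCL at each unknown node (sum of currents leaving = 0; resistances in Ω):
  Node 1: (V_1 - 10)/75000 + (V_1 - V_2)/43 + (V_1 - V_4)/82000 = 0
  Node 2: (V_2 - V_1)/43 + (V_2 - 0)/68000 + (V_2 - V_4)/1500 = 0
  Node 4: (V_4 - V_1)/82000 + (V_4 - V_2)/1500 + (V_4 - 0)/13 = 0
Collecting terms (coefficients in siemens):
  0.02328·V_1 - 0.02326·V_2 - 0.0000122·V_4 = 0.0001333
  0.02394·V_2 - 0.02326·V_1 - 0.0006667·V_4 = 0
  0.0776·V_4 - 0.0000122·V_1 - 0.0006667·V_2 = 0
Solving these 3 simultaneous equations (Gaussian elimination) gives:
  V_1 = 0.1955 V, V_2 = 0.19 V, V_4 = 0.001663 V
Power in each resistor, P = (ΔV)²/R:
  P_R1 = (10 - 0.1955)²/75000 = 0.001282 W
  P_R2 = (0.1955 - 0.19)²/43 = 0.0000007085 W
  P_R3 = (0.19 - 0)²/68000 = 0.000000531 W
  P_R4 = (0.1955 - 0.001663)²/82000 = 0.0000004584 W
  P_R5 = (0.19 - 0.001663)²/1500 = 0.00002365 W
  P_R6 = (0 - 0.001663)²/13 = 0.0000002128 W
P_total = P_R1 + P_R2 + P_R3 + P_R4 + P_R5 + P_R6 = 0.001307 W

Final answer: 0.001307 W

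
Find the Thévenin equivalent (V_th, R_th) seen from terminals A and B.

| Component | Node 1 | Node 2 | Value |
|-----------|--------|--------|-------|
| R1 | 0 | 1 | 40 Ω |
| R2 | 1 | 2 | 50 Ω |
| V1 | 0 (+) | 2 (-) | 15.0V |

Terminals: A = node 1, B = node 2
Step 1 — V_th is the open-circuit voltage V_A - V_B (nothing connected across the terminals).
Nodal analysis, taking node 2 as the 0 V reference.
Source V1 fixes V_0 = 15 V.
KCL at each unknown node (sum of currents leaving = 0; resistances in Ω):
  Node 1: (V_1 - 15)/40 + (V_1 - 0)/50 = 0
Collecting terms: 0.045 × V_1 = 0.375  =>  V_1 = 8.333 V
V_th = V_1 - V_2 = 8.333 - 0 = 8.333 V
Step 2 — R_th: zero the source — replace V1 by a short circuit (node 2 merges into node 0) — and find the resistance seen between A (node 1) and B (node 0).
Reduce the network between node 1 (A) and node 0 (B) by series/parallel combination:
  Rp1 = R1 ‖ R2 (parallel, both between nodes 0 and 1) = 1/(1/40 + 1/50) = 22.22 Ω
R_th = 22.22 Ω

Final answer: V_th = 8.333 V, R_th = 22.22 Ω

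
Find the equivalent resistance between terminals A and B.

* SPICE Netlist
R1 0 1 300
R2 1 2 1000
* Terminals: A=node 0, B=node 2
Reduce the network between node 0 (A) and node 2 (B) by series/parallel combination:
  Rs1 = R1 + R2 (series, joined only at node 1) = 300 + 1000 = 1300 Ω
R_eq = 1.3 kΩ

Final answer: 1.3 kΩ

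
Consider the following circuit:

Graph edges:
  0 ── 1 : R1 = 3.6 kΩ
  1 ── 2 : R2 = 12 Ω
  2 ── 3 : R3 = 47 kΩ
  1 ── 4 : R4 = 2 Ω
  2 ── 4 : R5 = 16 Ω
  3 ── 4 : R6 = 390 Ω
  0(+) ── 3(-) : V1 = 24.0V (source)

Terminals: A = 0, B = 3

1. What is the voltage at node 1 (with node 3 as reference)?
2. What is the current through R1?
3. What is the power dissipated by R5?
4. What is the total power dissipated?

Nodal analysis, taking node 3 as the 0 V reference.
Source V1 fixes V_0 = 24 V.
KCL at each unknown node (sum of currents leaving = 0; resistances in Ω):
  Node 1: (V_1 - 24)/3600 + (V_1 - V_2)/12 + (V_1 - V_4)/2 = 0
  Node 2: (V_2 - V_1)/12 + (V_2 - 0)/47000 + (V_2 - V_4)/16 = 0
  Node 4: (V_4 - V_1)/2 + (V_4 - V_2)/16 + (V_4 - 0)/390 = 0
Collecting terms (coefficients in siemens):
  0.5836·V_1 - 0.08333·V_2 - 0.5·V_4 = 0.006667
  0.1459·V_2 - 0.08333·V_1 - 0.0625·V_4 = 0
  0.5651·V_4 - 0.5·V_1 - 0.0625·V_2 = 0
Solving these 3 simultaneous equations (Gaussian elimination) gives:
  V_1 = 2.338 V, V_2 = 2.333 V, V_4 = 2.327 V
Part 1:
  Read off the nodal solution: V_1 = 2.338 V
Part 2:
  I_R1 = (V_0 - V_1)/R1 = (24 - 2.338)/3600 = 0.006017 A
  Magnitude: I_R1 = 0.006017 A
Part 3:
  I_R5 = (V_2 - V_4)/R5 = (2.333 - 2.327)/16 = 0.000378 A
  P_R5 = I_R5² × R5 = (0.000378)² × 16 = 0.000002286 W
Part 4:
  Power in each resistor, P = (ΔV)²/R:
    P_R1 = (24 - 2.338)²/3600 = 0.1303 W
    P_R2 = (2.338 - 2.333)²/12 = 0.000002194 W
    P_R3 = (2.333 - 0)²/47000 = 0.0001158 W
    P_R4 = (2.338 - 2.327)²/2 = 0.00006248 W
    P_R5 = (2.333 - 2.327)²/16 = 0.000002286 W
    P_R6 = (0 - 2.327)²/390 = 0.01389 W
  P_total = P_R1 + P_R2 + P_R3 + P_R4 + P_R5 + P_R6 = 0.1444 W

Final answers:
1. V_1 = 2.338 V
2. I_R1 = 0.006017 A
3. P_R5 = 2.286e-06 W
4. P_total = 0.1444 W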